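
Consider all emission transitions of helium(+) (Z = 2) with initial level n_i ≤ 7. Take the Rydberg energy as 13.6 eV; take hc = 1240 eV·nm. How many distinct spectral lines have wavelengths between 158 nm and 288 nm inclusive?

Enumerate all n_i → n_f pairs with 1 ≤ n_f < n_i ≤ 7 and compute λ = 1240 / [13.6·4·(1/n_f² − 1/n_i²)].
Lines falling in [158, 288] nm: 3→2 (164.1 nm), 7→3 (251.3 nm), 6→3 (273.5 nm).

3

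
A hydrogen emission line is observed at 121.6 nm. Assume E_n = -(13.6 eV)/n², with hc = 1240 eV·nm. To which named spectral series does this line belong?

Lyman

ΔE = 1240/121.6 = 10.20 eV.
This matches 13.6 × (1/1² − 1/2²), so n_f = 1: the Lyman series.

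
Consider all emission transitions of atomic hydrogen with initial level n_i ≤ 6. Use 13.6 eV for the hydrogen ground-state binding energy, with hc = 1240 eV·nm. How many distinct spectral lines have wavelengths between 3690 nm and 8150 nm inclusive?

2

Enumerate all n_i → n_f pairs with 1 ≤ n_f < n_i ≤ 6 and compute λ = 1240 / [13.6·1·(1/n_f² − 1/n_i²)].
Lines falling in [3690, 8150] nm: 5→4 (4052 nm), 6→5 (7460 nm).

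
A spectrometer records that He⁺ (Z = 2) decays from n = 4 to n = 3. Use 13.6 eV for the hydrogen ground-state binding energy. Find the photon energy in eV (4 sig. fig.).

The Bohr energies scale as Z², so for Z = 2: E_n = −54.40/n² eV.
E_4 = −54.40/16 = −3.400 eV and E_3 = −54.40/9 = −6.044 eV.
The photon energy is |E_4 − E_3| = 2.644 eV.

2.644 eV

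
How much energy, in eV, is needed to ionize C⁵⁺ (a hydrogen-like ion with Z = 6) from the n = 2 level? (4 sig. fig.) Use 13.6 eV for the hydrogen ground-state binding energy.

122.4 eV

E_n = −13.6 Z²/n² = −489.6/n² eV for Z = 6.
E_2 = −489.6/4 = −122.4 eV, so ionization (to E = 0) requires 122.4 eV.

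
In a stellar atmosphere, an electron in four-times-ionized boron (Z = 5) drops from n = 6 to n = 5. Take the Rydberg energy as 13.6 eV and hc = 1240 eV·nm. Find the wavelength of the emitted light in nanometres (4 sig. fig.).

For Z = 5 the level energies scale as Z², so the effective Rydberg energy is 13.6 × 25 = 340.0 eV.
ΔE = 340.0 × (1/5² − 1/6²) = 340.0 × 0.01222 = 4.156 eV.
λ = hc/ΔE = 1240 / 4.156 = 298.4 nm.

298.4 nm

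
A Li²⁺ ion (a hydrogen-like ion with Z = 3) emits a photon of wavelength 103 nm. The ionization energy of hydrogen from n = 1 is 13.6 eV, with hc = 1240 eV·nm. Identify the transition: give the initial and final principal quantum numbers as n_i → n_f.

n_i = 9, n_f = 3

The photon energy is ΔE = hc/λ = 1240 / 103 = 12.04 eV.
With Z = 3, ΔE = 122.4 × (1/n_f² − 1/n_i²), so 1/n_f² − 1/n_i² = 0.09836.
Trying n_f = 3 gives 1/n_i² = 0.01275, i.e. n_i ≈ 9; this pair matches.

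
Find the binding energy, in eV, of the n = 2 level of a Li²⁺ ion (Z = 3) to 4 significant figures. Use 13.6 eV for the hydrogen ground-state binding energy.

30.60 eV

E_n = −13.6 Z²/n² = −122.4/n² eV for Z = 3.
E_2 = −122.4/4 = −30.60 eV, so ionization (to E = 0) requires 30.60 eV.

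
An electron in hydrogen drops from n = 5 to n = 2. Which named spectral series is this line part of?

The series is set by the lower level: n_f = 2 is the Balmer series.

Balmer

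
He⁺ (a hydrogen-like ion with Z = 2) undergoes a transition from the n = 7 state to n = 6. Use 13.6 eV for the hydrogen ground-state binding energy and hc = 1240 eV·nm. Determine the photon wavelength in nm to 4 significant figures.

3093 nm

For Z = 2 the level energies scale as Z², so the effective Rydberg energy is 13.6 × 4 = 54.40 eV.
ΔE = 54.40 × (1/6² − 1/7²) = 54.40 × 0.007370 = 0.4009 eV.
λ = hc/ΔE = 1240 / 0.4009 = 3093 nm.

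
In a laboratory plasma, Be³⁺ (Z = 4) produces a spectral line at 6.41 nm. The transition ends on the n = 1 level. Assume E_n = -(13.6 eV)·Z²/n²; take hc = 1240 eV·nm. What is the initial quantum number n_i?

The photon energy is ΔE = hc/λ = 1240 / 6.41 = 193.4 eV.
With Z = 4, ΔE = 217.6 × (1/n_f² − 1/n_i²), so 1/n_f² − 1/n_i² = 0.8890.
With n_f = 1: 1/n_i² = 1/1 − 0.8890 = 0.1110, so n_i ≈ 3.00.

n_i = 3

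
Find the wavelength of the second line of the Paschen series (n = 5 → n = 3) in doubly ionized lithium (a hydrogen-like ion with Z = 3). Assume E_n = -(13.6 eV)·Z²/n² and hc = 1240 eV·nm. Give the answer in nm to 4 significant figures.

The Paschen series terminates on n_f = 3; the second line has n_i = 3+2 = 5.
ΔE = 122.4 × (1/3² − 1/5²) = 8.704 eV.
λ = 1240 / 8.704 = 142.5 nm.

142.5 nm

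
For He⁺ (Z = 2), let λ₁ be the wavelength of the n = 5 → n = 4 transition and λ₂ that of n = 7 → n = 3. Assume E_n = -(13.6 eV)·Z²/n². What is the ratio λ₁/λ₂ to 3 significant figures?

λ ∝ 1/ΔE ∝ 1/(1/n_f² − 1/n_i²), and the Z² and hc factors cancel in the ratio.
λ₁/λ₂ = (1/3² − 1/7²)/(1/4² − 1/5²) = 0.09070/0.02250 = 4.03.

4.03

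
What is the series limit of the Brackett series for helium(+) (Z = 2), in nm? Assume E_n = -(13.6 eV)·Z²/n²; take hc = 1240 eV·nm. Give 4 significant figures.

364.7 nm

The Brackett series has lower level n_f = 4; the series limit corresponds to n_i → ∞.
ΔE_max = 13.6 × 4 / 4² = 3.400 eV.
λ_min = 1240 / 3.400 = 364.7 nm.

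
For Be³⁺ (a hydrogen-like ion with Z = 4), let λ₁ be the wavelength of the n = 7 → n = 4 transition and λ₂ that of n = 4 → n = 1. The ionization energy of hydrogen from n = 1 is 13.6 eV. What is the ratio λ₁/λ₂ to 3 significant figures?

22.3

λ ∝ 1/ΔE ∝ 1/(1/n_f² − 1/n_i²), and the Z² and hc factors cancel in the ratio.
λ₁/λ₂ = (1/1² − 1/4²)/(1/4² − 1/7²) = 0.9375/0.04209 = 22.3.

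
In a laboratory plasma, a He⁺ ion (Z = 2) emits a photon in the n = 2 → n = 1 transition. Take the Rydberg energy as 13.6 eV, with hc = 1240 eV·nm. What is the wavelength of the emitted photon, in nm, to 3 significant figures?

30.4 nm

For Z = 2 the level energies scale as Z², so the effective Rydberg energy is 13.6 × 4 = 54.40 eV.
ΔE = 54.40 × (1/1² − 1/2²) = 54.40 × 0.7500 = 40.80 eV.
λ = hc/ΔE = 1240 / 40.80 = 30.4 nm.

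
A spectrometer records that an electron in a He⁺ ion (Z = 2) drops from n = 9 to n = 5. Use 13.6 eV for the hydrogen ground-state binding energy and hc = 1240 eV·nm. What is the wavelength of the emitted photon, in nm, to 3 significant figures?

For Z = 2 the level energies scale as Z², so the effective Rydberg energy is 13.6 × 4 = 54.40 eV.
ΔE = 54.40 × (1/5² − 1/9²) = 54.40 × 0.02765 = 1.504 eV.
λ = hc/ΔE = 1240 / 1.504 = 824 nm.

824 nm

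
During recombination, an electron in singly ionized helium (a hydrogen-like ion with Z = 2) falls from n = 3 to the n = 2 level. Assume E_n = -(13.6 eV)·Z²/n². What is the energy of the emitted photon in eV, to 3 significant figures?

The Bohr energies scale as Z², so for Z = 2: E_n = −54.40/n² eV.
E_3 = −54.40/9 = −6.044 eV and E_2 = −54.40/4 = −13.60 eV.
The photon energy is |E_3 − E_2| = 7.56 eV.

7.56 eV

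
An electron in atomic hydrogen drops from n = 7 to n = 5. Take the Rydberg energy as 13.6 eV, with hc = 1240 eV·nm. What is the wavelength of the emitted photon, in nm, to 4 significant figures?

ΔE = 13.60 × (1/5² − 1/7²) = 13.60 × 0.01959 = 0.2664 eV.
λ = hc/ΔE = 1240 / 0.2664 = 4654 nm.

4654 nm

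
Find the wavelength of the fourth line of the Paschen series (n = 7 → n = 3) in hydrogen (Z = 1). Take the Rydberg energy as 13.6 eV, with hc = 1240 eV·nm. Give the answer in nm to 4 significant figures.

The Paschen series terminates on n_f = 3; the fourth line has n_i = 3+4 = 7.
ΔE = 13.60 × (1/3² − 1/7²) = 1.234 eV.
λ = 1240 / 1.234 = 1005 nm.

1005 nm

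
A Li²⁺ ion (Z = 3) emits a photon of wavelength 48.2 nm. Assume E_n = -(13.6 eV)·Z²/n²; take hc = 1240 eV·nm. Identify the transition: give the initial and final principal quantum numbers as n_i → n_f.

n_i = 5, n_f = 2

The photon energy is ΔE = hc/λ = 1240 / 48.2 = 25.73 eV.
With Z = 3, ΔE = 122.4 × (1/n_f² − 1/n_i²), so 1/n_f² − 1/n_i² = 0.2102.
Trying n_f = 2 gives 1/n_i² = 0.03982, i.e. n_i ≈ 5; this pair matches.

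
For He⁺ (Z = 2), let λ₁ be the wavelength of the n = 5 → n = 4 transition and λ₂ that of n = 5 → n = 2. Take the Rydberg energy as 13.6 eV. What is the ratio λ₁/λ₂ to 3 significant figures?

λ ∝ 1/ΔE ∝ 1/(1/n_f² − 1/n_i²), and the Z² and hc factors cancel in the ratio.
λ₁/λ₂ = (1/2² − 1/5²)/(1/4² − 1/5²) = 0.2100/0.02250 = 9.33.

9.33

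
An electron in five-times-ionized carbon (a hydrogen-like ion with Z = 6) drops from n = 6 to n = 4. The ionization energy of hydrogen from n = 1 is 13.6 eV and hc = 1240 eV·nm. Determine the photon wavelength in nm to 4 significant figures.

For Z = 6 the level energies scale as Z², so the effective Rydberg energy is 13.6 × 36 = 489.6 eV.
ΔE = 489.6 × (1/4² − 1/6²) = 489.6 × 0.03472 = 17.00 eV.
λ = hc/ΔE = 1240 / 17.00 = 72.94 nm.

72.94 nm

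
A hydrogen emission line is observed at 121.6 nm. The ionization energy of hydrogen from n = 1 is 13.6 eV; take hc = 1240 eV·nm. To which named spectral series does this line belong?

Lyman

ΔE = 1240/121.6 = 10.20 eV.
This matches 13.6 × (1/1² − 1/2²), so n_f = 1: the Lyman series.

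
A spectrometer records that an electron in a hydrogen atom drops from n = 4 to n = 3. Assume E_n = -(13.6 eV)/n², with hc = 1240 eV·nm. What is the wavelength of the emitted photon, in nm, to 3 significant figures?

ΔE = 13.60 × (1/3² − 1/4²) = 13.60 × 0.04861 = 0.6611 eV.
λ = hc/ΔE = 1240 / 0.6611 = 1880 nm.

1880 nm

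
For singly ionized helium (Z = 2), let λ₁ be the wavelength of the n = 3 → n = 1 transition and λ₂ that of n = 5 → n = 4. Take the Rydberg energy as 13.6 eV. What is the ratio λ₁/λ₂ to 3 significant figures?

0.0253

λ ∝ 1/ΔE ∝ 1/(1/n_f² − 1/n_i²), and the Z² and hc factors cancel in the ratio.
λ₁/λ₂ = (1/4² − 1/5²)/(1/1² − 1/3²) = 0.02250/0.8889 = 0.0253.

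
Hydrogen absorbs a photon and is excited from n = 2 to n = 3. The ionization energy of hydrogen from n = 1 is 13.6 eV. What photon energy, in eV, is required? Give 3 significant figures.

E_3 = −13.60/9 = −1.511 eV and E_2 = −13.60/4 = −3.400 eV.
The photon energy is |E_3 − E_2| = 1.89 eV.

1.89 eV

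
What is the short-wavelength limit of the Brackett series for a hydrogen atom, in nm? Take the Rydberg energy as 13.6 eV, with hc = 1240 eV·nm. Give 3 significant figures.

The Brackett series has lower level n_f = 4; the series limit corresponds to n_i → ∞.
ΔE_max = 13.6 × 1 / 4² = 0.8500 eV.
λ_min = 1240 / 0.8500 = 1460 nm.

1460 nm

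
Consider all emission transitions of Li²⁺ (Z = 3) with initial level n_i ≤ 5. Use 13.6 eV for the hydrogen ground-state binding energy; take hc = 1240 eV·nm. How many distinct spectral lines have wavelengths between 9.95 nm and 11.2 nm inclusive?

Enumerate all n_i → n_f pairs with 1 ≤ n_f < n_i ≤ 5 and compute λ = 1240 / [13.6·9·(1/n_f² − 1/n_i²)].
Lines falling in [9.95, 11.2] nm: 5→1 (10.55 nm), 4→1 (10.81 nm).

2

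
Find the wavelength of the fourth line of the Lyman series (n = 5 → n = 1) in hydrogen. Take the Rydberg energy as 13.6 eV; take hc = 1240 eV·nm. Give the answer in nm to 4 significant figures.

94.98 nm

The Lyman series terminates on n_f = 1; the fourth line has n_i = 1+4 = 5.
ΔE = 13.60 × (1/1² − 1/5²) = 13.06 eV.
λ = 1240 / 13.06 = 94.98 nm.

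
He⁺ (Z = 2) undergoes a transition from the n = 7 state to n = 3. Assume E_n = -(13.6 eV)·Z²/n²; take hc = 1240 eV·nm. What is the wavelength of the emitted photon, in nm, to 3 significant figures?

For Z = 2 the level energies scale as Z², so the effective Rydberg energy is 13.6 × 4 = 54.40 eV.
ΔE = 54.40 × (1/3² − 1/7²) = 54.40 × 0.09070 = 4.934 eV.
λ = hc/ΔE = 1240 / 4.934 = 251 nm.

251 nm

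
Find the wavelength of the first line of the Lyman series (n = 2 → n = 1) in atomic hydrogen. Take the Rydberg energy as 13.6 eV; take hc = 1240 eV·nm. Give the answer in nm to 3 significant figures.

122 nm

The Lyman series terminates on n_f = 1; the first line has n_i = 1+1 = 2.
ΔE = 13.60 × (1/1² − 1/2²) = 10.20 eV.
λ = 1240 / 10.20 = 122 nm.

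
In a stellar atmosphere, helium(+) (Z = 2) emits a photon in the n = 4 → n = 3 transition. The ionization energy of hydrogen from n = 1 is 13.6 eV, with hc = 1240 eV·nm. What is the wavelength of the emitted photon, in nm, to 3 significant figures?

For Z = 2 the level energies scale as Z², so the effective Rydberg energy is 13.6 × 4 = 54.40 eV.
ΔE = 54.40 × (1/3² − 1/4²) = 54.40 × 0.04861 = 2.644 eV.
λ = hc/ΔE = 1240 / 2.644 = 469 nm.

469 nm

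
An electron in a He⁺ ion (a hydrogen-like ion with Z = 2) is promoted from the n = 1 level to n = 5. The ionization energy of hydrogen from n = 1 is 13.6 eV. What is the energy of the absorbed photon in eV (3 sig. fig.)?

52.2 eV

The Bohr energies scale as Z², so for Z = 2: E_n = −54.40/n² eV.
E_5 = −54.40/25 = −2.176 eV and E_1 = −54.40/1 = −54.40 eV.
The photon energy is |E_5 − E_1| = 52.2 eV.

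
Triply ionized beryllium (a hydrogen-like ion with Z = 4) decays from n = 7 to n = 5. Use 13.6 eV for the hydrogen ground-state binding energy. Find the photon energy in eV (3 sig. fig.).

The Bohr energies scale as Z², so for Z = 4: E_n = −217.6/n² eV.
E_7 = −217.6/49 = −4.441 eV and E_5 = −217.6/25 = −8.704 eV.
The photon energy is |E_7 − E_5| = 4.26 eV.

4.26 eV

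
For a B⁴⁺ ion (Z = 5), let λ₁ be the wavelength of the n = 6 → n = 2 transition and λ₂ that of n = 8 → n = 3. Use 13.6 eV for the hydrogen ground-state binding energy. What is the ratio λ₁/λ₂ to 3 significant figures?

0.430

λ ∝ 1/ΔE ∝ 1/(1/n_f² − 1/n_i²), and the Z² and hc factors cancel in the ratio.
λ₁/λ₂ = (1/3² − 1/8²)/(1/2² − 1/6²) = 0.09549/0.2222 = 0.430.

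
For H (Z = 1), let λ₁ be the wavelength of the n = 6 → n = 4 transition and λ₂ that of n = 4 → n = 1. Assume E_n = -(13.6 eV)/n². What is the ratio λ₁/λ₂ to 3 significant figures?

27.0

λ ∝ 1/ΔE ∝ 1/(1/n_f² − 1/n_i²), and the Z² and hc factors cancel in the ratio.
λ₁/λ₂ = (1/1² − 1/4²)/(1/4² − 1/6²) = 0.9375/0.03472 = 27.0.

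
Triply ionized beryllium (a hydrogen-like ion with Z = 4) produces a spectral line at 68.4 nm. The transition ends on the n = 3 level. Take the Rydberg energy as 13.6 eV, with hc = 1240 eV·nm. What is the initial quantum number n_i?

The photon energy is ΔE = hc/λ = 1240 / 68.4 = 18.13 eV.
With Z = 4, ΔE = 217.6 × (1/n_f² − 1/n_i²), so 1/n_f² − 1/n_i² = 0.08331.
With n_f = 3: 1/n_i² = 1/9 − 0.08331 = 0.02780, so n_i ≈ 6.00.

n_i = 6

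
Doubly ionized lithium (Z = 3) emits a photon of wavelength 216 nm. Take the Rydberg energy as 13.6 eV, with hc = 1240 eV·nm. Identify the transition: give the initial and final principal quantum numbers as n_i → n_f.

n_i = 8, n_f = 4

The photon energy is ΔE = hc/λ = 1240 / 216 = 5.741 eV.
With Z = 3, ΔE = 122.4 × (1/n_f² − 1/n_i²), so 1/n_f² − 1/n_i² = 0.04690.
Trying n_f = 4 gives 1/n_i² = 0.01560, i.e. n_i ≈ 8; this pair matches.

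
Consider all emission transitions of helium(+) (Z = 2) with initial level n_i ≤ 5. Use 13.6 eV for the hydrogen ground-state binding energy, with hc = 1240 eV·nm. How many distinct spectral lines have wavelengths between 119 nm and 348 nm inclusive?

Enumerate all n_i → n_f pairs with 1 ≤ n_f < n_i ≤ 5 and compute λ = 1240 / [13.6·4·(1/n_f² − 1/n_i²)].
Lines falling in [119, 348] nm: 4→2 (121.6 nm), 3→2 (164.1 nm), 5→3 (320.5 nm).

3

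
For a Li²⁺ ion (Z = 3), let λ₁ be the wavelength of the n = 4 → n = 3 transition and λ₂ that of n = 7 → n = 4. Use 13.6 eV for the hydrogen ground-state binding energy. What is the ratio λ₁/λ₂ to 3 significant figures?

λ ∝ 1/ΔE ∝ 1/(1/n_f² − 1/n_i²), and the Z² and hc factors cancel in the ratio.
λ₁/λ₂ = (1/4² − 1/7²)/(1/3² − 1/4²) = 0.04209/0.04861 = 0.866.

0.866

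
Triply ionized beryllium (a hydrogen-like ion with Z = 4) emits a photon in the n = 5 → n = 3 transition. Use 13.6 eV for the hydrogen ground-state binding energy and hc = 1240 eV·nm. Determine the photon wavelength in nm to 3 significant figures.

80.1 nm

For Z = 4 the level energies scale as Z², so the effective Rydberg energy is 13.6 × 16 = 217.6 eV.
ΔE = 217.6 × (1/3² − 1/5²) = 217.6 × 0.07111 = 15.47 eV.
λ = hc/ΔE = 1240 / 15.47 = 80.1 nm.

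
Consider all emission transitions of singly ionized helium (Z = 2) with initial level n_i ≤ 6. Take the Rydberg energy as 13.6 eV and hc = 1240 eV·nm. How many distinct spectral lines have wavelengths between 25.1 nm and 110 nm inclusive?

4

Enumerate all n_i → n_f pairs with 1 ≤ n_f < n_i ≤ 6 and compute λ = 1240 / [13.6·4·(1/n_f² − 1/n_i²)].
Lines falling in [25.1, 110] nm: 3→1 (25.64 nm), 2→1 (30.39 nm), 6→2 (102.6 nm), 5→2 (108.5 nm).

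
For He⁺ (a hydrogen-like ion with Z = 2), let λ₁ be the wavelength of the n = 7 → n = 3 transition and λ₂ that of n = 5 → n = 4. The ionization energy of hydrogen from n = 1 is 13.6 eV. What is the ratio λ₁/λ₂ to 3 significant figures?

0.248

λ ∝ 1/ΔE ∝ 1/(1/n_f² − 1/n_i²), and the Z² and hc factors cancel in the ratio.
λ₁/λ₂ = (1/4² − 1/5²)/(1/3² − 1/7²) = 0.02250/0.09070 = 0.248.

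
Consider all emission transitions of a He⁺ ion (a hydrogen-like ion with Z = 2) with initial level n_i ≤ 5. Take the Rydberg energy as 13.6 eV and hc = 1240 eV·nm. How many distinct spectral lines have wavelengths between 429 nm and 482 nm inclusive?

Enumerate all n_i → n_f pairs with 1 ≤ n_f < n_i ≤ 5 and compute λ = 1240 / [13.6·4·(1/n_f² − 1/n_i²)].
Lines falling in [429, 482] nm: 4→3 (468.9 nm).

1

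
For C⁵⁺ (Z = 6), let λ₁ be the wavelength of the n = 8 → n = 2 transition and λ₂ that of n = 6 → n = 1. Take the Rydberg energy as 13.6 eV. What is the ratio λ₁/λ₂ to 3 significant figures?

λ ∝ 1/ΔE ∝ 1/(1/n_f² − 1/n_i²), and the Z² and hc factors cancel in the ratio.
λ₁/λ₂ = (1/1² − 1/6²)/(1/2² − 1/8²) = 0.9722/0.2344 = 4.15.

4.15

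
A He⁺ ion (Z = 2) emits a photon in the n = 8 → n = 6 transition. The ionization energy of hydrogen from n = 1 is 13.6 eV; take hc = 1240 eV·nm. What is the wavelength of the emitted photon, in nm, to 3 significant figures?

1880 nm

For Z = 2 the level energies scale as Z², so the effective Rydberg energy is 13.6 × 4 = 54.40 eV.
ΔE = 54.40 × (1/6² − 1/8²) = 54.40 × 0.01215 = 0.6611 eV.
λ = hc/ΔE = 1240 / 0.6611 = 1880 nm.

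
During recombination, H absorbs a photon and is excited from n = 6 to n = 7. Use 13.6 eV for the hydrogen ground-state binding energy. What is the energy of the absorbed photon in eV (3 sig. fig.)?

E_7 = −13.60/49 = −0.2776 eV and E_6 = −13.60/36 = −0.3778 eV.
The photon energy is |E_7 − E_6| = 0.100 eV.

0.100 eV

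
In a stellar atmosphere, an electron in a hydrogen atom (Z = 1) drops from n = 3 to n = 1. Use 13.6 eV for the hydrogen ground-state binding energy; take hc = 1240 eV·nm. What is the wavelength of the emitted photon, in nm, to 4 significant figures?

102.6 nm

ΔE = 13.60 × (1/1² − 1/3²) = 13.60 × 0.8889 = 12.09 eV.
λ = hc/ΔE = 1240 / 12.09 = 102.6 nm.
This line belongs to the Lyman series.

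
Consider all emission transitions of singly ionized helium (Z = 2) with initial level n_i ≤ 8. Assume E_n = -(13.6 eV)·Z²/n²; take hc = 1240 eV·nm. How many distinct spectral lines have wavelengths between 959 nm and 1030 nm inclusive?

Enumerate all n_i → n_f pairs with 1 ≤ n_f < n_i ≤ 8 and compute λ = 1240 / [13.6·4·(1/n_f² − 1/n_i²)].
Lines falling in [959, 1030] nm: 5→4 (1013 nm).

1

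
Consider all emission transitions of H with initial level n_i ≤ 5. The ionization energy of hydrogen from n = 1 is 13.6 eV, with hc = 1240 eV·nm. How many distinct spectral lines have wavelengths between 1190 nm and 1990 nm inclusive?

2

Enumerate all n_i → n_f pairs with 1 ≤ n_f < n_i ≤ 5 and compute λ = 1240 / [13.6·1·(1/n_f² − 1/n_i²)].
Lines falling in [1190, 1990] nm: 5→3 (1282 nm), 4→3 (1876 nm).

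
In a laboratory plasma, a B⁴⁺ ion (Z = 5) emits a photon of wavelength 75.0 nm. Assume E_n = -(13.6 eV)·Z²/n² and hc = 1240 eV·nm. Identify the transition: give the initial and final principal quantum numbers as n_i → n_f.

The photon energy is ΔE = hc/λ = 1240 / 75.0 = 16.53 eV.
With Z = 5, ΔE = 340.0 × (1/n_f² − 1/n_i²), so 1/n_f² − 1/n_i² = 0.04863.
Trying n_f = 3 gives 1/n_i² = 0.06248, i.e. n_i ≈ 4; this pair matches.

n_i = 4, n_f = 3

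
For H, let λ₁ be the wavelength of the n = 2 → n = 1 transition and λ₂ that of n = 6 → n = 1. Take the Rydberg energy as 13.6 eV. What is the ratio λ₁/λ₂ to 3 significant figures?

λ ∝ 1/ΔE ∝ 1/(1/n_f² − 1/n_i²), and the Z² and hc factors cancel in the ratio.
λ₁/λ₂ = (1/1² − 1/6²)/(1/1² − 1/2²) = 0.9722/0.7500 = 1.30.

1.30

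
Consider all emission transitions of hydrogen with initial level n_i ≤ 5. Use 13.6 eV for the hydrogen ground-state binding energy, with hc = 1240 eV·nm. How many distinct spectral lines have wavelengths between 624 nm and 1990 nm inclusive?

Enumerate all n_i → n_f pairs with 1 ≤ n_f < n_i ≤ 5 and compute λ = 1240 / [13.6·1·(1/n_f² − 1/n_i²)].
Lines falling in [624, 1990] nm: 3→2 (656.5 nm), 5→3 (1282 nm), 4→3 (1876 nm).

3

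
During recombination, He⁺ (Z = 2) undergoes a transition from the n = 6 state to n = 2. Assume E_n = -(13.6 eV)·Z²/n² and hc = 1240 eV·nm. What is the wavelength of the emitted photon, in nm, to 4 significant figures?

For Z = 2 the level energies scale as Z², so the effective Rydberg energy is 13.6 × 4 = 54.40 eV.
ΔE = 54.40 × (1/2² − 1/6²) = 54.40 × 0.2222 = 12.09 eV.
λ = hc/ΔE = 1240 / 12.09 = 102.6 nm.

102.6 nm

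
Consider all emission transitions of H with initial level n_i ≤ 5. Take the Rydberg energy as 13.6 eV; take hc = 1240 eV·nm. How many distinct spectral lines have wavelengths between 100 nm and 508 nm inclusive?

Enumerate all n_i → n_f pairs with 1 ≤ n_f < n_i ≤ 5 and compute λ = 1240 / [13.6·1·(1/n_f² − 1/n_i²)].
Lines falling in [100, 508] nm: 3→1 (102.6 nm), 2→1 (121.6 nm), 5→2 (434.2 nm), 4→2 (486.3 nm).

4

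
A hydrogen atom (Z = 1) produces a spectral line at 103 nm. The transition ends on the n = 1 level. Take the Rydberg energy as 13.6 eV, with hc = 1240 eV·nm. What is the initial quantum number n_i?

The photon energy is ΔE = hc/λ = 1240 / 103 = 12.04 eV.
With Z = 1, ΔE = 13.60 × (1/n_f² − 1/n_i²), so 1/n_f² − 1/n_i² = 0.8852.
With n_f = 1: 1/n_i² = 1/1 − 0.8852 = 0.1148, so n_i ≈ 2.95.

n_i = 3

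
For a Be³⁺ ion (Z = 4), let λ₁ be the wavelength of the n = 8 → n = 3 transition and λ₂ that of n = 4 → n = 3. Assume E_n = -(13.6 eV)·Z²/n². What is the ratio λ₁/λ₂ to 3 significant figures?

λ ∝ 1/ΔE ∝ 1/(1/n_f² − 1/n_i²), and the Z² and hc factors cancel in the ratio.
λ₁/λ₂ = (1/3² − 1/4²)/(1/3² − 1/8²) = 0.04861/0.09549 = 0.509.

0.509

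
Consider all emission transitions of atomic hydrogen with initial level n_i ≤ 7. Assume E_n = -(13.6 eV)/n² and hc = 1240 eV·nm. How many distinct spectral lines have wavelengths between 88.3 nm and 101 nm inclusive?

4

Enumerate all n_i → n_f pairs with 1 ≤ n_f < n_i ≤ 7 and compute λ = 1240 / [13.6·1·(1/n_f² − 1/n_i²)].
Lines falling in [88.3, 101] nm: 7→1 (93.08 nm), 6→1 (93.78 nm), 5→1 (94.98 nm), 4→1 (97.25 nm).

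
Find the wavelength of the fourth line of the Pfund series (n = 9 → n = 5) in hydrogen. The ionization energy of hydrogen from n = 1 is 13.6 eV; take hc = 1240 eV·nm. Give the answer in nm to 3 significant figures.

The Pfund series terminates on n_f = 5; the fourth line has n_i = 5+4 = 9.
ΔE = 13.60 × (1/5² − 1/9²) = 0.3761 eV.
λ = 1240 / 0.3761 = 3300 nm.

3300 nm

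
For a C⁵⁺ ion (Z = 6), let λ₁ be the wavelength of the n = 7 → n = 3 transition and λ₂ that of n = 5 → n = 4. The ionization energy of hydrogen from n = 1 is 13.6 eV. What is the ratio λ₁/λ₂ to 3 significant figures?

λ ∝ 1/ΔE ∝ 1/(1/n_f² − 1/n_i²), and the Z² and hc factors cancel in the ratio.
λ₁/λ₂ = (1/4² − 1/5²)/(1/3² − 1/7²) = 0.02250/0.09070 = 0.248.

0.248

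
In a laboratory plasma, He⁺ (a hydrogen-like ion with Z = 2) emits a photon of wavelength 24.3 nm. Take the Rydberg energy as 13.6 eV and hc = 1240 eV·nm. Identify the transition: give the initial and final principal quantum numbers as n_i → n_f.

n_i = 4, n_f = 1

The photon energy is ΔE = hc/λ = 1240 / 24.3 = 51.03 eV.
With Z = 2, ΔE = 54.40 × (1/n_f² − 1/n_i²), so 1/n_f² − 1/n_i² = 0.9380.
Trying n_f = 1 gives 1/n_i² = 0.06197, i.e. n_i ≈ 4; this pair matches.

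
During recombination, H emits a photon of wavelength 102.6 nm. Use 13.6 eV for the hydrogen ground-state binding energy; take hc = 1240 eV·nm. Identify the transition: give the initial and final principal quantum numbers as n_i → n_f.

The photon energy is ΔE = hc/λ = 1240 / 102.6 = 12.09 eV.
With Z = 1, ΔE = 13.60 × (1/n_f² − 1/n_i²), so 1/n_f² − 1/n_i² = 0.8887.
Trying n_f = 1 gives 1/n_i² = 0.1113, i.e. n_i ≈ 3; this pair matches.

n_i = 3, n_f = 1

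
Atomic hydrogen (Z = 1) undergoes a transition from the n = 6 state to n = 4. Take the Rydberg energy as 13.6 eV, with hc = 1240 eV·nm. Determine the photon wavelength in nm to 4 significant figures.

ΔE = 13.60 × (1/4² − 1/6²) = 13.60 × 0.03472 = 0.4722 eV.
λ = hc/ΔE = 1240 / 0.4722 = 2626 nm.

2626 nm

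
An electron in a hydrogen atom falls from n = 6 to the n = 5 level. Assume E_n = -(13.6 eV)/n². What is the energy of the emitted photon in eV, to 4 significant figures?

0.1662 eV

E_6 = −13.60/36 = −0.3778 eV and E_5 = −13.60/25 = −0.5440 eV.
The photon energy is |E_6 − E_5| = 0.1662 eV.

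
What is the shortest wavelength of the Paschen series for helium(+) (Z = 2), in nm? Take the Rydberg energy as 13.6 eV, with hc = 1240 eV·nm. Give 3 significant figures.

The Paschen series has lower level n_f = 3; the series limit corresponds to n_i → ∞.
ΔE_max = 13.6 × 4 / 3² = 6.044 eV.
λ_min = 1240 / 6.044 = 205 nm.

205 nm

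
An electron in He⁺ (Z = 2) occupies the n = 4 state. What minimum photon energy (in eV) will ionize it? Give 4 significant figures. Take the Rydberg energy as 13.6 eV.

3.400 eV

E_n = −13.6 Z²/n² = −54.40/n² eV for Z = 2.
E_4 = −54.40/16 = −3.400 eV, so ionization (to E = 0) requires 3.400 eV.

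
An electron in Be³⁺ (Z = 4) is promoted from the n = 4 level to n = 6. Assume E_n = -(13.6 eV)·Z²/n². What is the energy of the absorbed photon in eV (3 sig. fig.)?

The Bohr energies scale as Z², so for Z = 4: E_n = −217.6/n² eV.
E_6 = −217.6/36 = −6.044 eV and E_4 = −217.6/16 = −13.60 eV.
The photon energy is |E_6 − E_4| = 7.56 eV.

7.56 eV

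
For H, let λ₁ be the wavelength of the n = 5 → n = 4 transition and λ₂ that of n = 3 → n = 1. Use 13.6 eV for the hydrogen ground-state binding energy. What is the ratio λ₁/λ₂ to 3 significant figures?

39.5

λ ∝ 1/ΔE ∝ 1/(1/n_f² − 1/n_i²), and the Z² and hc factors cancel in the ratio.
λ₁/λ₂ = (1/1² − 1/3²)/(1/4² − 1/5²) = 0.8889/0.02250 = 39.5.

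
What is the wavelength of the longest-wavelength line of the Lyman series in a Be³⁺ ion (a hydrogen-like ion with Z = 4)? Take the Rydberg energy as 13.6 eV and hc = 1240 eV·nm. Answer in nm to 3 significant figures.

7.60 nm

The Lyman series terminates on n_f = 1; the first line has n_i = 1+1 = 2.
ΔE = 217.6 × (1/1² − 1/2²) = 163.2 eV.
λ = 1240 / 163.2 = 7.60 nm.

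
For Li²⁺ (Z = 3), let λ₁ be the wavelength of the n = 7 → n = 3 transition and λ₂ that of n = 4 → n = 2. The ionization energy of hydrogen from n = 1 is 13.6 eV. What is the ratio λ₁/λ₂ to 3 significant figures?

λ ∝ 1/ΔE ∝ 1/(1/n_f² − 1/n_i²), and the Z² and hc factors cancel in the ratio.
λ₁/λ₂ = (1/2² − 1/4²)/(1/3² − 1/7²) = 0.1875/0.09070 = 2.07.

2.07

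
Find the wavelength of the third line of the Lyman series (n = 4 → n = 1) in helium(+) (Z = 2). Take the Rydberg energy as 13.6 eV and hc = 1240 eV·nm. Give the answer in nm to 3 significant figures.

The Lyman series terminates on n_f = 1; the third line has n_i = 1+3 = 4.
ΔE = 54.40 × (1/1² − 1/4²) = 51.00 eV.
λ = 1240 / 51.00 = 24.3 nm.

24.3 nm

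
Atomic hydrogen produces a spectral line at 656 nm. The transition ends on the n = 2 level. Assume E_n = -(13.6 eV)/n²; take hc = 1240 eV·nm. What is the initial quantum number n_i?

n_i = 3

The photon energy is ΔE = hc/λ = 1240 / 656 = 1.890 eV.
With Z = 1, ΔE = 13.60 × (1/n_f² − 1/n_i²), so 1/n_f² − 1/n_i² = 0.1390.
With n_f = 2: 1/n_i² = 1/4 − 0.1390 = 0.1110, so n_i ≈ 3.00.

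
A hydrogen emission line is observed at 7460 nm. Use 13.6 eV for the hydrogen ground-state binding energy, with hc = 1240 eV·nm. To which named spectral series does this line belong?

ΔE = 1240/7460 = 0.1662 eV.
This matches 13.6 × (1/5² − 1/6²), so n_f = 5: the Pfund series.

Pfund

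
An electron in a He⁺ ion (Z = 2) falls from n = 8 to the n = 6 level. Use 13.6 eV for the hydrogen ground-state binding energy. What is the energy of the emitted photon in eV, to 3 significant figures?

0.661 eV

The Bohr energies scale as Z², so for Z = 2: E_n = −54.40/n² eV.
E_8 = −54.40/64 = −0.8500 eV and E_6 = −54.40/36 = −1.511 eV.
The photon energy is |E_8 − E_6| = 0.661 eV.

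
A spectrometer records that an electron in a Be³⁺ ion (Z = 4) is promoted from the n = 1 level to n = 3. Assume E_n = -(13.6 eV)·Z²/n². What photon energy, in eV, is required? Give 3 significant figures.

193 eV

The Bohr energies scale as Z², so for Z = 4: E_n = −217.6/n² eV.
E_3 = −217.6/9 = −24.18 eV and E_1 = −217.6/1 = −217.6 eV.
The photon energy is |E_3 − E_1| = 193 eV.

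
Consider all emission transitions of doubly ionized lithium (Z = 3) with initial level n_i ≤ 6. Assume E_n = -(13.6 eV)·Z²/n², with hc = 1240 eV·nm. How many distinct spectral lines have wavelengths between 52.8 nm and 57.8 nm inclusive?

Enumerate all n_i → n_f pairs with 1 ≤ n_f < n_i ≤ 6 and compute λ = 1240 / [13.6·9·(1/n_f² − 1/n_i²)].
Lines falling in [52.8, 57.8] nm: 4→2 (54.03 nm).

1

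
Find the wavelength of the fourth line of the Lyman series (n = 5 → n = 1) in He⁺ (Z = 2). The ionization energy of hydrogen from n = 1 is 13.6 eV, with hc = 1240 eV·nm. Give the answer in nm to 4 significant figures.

The Lyman series terminates on n_f = 1; the fourth line has n_i = 1+4 = 5.
ΔE = 54.40 × (1/1² − 1/5²) = 52.22 eV.
λ = 1240 / 52.22 = 23.74 nm.

23.74 nm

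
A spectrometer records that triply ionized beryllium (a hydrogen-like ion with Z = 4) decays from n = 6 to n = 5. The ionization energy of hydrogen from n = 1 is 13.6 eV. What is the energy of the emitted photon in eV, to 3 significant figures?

2.66 eV

The Bohr energies scale as Z², so for Z = 4: E_n = −217.6/n² eV.
E_6 = −217.6/36 = −6.044 eV and E_5 = −217.6/25 = −8.704 eV.
The photon energy is |E_6 − E_5| = 2.66 eV.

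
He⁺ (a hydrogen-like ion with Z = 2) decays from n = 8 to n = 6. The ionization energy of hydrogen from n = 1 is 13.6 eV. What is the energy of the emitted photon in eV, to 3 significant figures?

The Bohr energies scale as Z², so for Z = 2: E_n = −54.40/n² eV.
E_8 = −54.40/64 = −0.8500 eV and E_6 = −54.40/36 = −1.511 eV.
The photon energy is |E_8 − E_6| = 0.661 eV.

0.661 eV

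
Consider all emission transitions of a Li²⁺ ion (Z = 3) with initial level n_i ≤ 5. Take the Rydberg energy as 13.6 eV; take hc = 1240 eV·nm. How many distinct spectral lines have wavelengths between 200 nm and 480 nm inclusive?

Enumerate all n_i → n_f pairs with 1 ≤ n_f < n_i ≤ 5 and compute λ = 1240 / [13.6·9·(1/n_f² − 1/n_i²)].
Lines falling in [200, 480] nm: 4→3 (208.4 nm), 5→4 (450.3 nm).

2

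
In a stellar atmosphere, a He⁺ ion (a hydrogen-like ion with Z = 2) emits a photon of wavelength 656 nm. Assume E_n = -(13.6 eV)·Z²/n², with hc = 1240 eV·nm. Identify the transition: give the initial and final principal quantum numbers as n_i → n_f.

The photon energy is ΔE = hc/λ = 1240 / 656 = 1.890 eV.
With Z = 2, ΔE = 54.40 × (1/n_f² − 1/n_i²), so 1/n_f² − 1/n_i² = 0.03475.
Trying n_f = 4 gives 1/n_i² = 0.02775, i.e. n_i ≈ 6; this pair matches.

n_i = 6, n_f = 4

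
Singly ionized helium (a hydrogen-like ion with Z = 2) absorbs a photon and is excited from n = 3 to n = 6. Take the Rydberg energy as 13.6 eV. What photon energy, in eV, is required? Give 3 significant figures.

The Bohr energies scale as Z², so for Z = 2: E_n = −54.40/n² eV.
E_6 = −54.40/36 = −1.511 eV and E_3 = −54.40/9 = −6.044 eV.
The photon energy is |E_6 − E_3| = 4.53 eV.

4.53 eV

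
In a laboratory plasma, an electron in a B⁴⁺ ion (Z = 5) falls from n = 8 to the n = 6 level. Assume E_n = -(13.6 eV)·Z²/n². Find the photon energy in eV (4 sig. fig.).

The Bohr energies scale as Z², so for Z = 5: E_n = −340.0/n² eV.
E_8 = −340.0/64 = −5.313 eV and E_6 = −340.0/36 = −9.444 eV.
The photon energy is |E_8 − E_6| = 4.132 eV.

4.132 eV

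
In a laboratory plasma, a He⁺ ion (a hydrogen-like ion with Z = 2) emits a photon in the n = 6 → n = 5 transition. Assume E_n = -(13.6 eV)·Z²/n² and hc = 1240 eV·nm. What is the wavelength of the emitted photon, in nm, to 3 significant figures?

For Z = 2 the level energies scale as Z², so the effective Rydberg energy is 13.6 × 4 = 54.40 eV.
ΔE = 54.40 × (1/5² − 1/6²) = 54.40 × 0.01222 = 0.6649 eV.
λ = hc/ΔE = 1240 / 0.6649 = 1860 nm.

1860 nm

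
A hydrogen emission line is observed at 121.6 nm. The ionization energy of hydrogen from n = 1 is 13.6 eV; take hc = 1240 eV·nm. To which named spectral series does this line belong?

ΔE = 1240/121.6 = 10.20 eV.
This matches 13.6 × (1/1² − 1/2²), so n_f = 1: the Lyman series.

Lyman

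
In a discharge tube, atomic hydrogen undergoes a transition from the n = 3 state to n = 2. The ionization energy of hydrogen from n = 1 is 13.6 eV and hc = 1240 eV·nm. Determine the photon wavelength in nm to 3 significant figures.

656 nm

ΔE = 13.60 × (1/2² − 1/3²) = 13.60 × 0.1389 = 1.889 eV.
λ = hc/ΔE = 1240 / 1.889 = 656 nm.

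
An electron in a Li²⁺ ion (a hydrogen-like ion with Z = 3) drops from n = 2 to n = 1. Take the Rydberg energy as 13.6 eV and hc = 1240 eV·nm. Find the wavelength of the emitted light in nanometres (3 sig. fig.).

13.5 nm

For Z = 3 the level energies scale as Z², so the effective Rydberg energy is 13.6 × 9 = 122.4 eV.
ΔE = 122.4 × (1/1² − 1/2²) = 122.4 × 0.7500 = 91.80 eV.
λ = hc/ΔE = 1240 / 91.80 = 13.5 nm.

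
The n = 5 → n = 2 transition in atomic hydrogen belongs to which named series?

The series is set by the lower level: n_f = 2 is the Balmer series.

Balmer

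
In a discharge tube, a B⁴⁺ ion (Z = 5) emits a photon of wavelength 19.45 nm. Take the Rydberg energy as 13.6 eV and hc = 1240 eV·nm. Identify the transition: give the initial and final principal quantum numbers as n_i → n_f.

n_i = 4, n_f = 2

The photon energy is ΔE = hc/λ = 1240 / 19.45 = 63.75 eV.
With Z = 5, ΔE = 340.0 × (1/n_f² − 1/n_i²), so 1/n_f² − 1/n_i² = 0.1875.
Trying n_f = 2 gives 1/n_i² = 0.06249, i.e. n_i ≈ 4; this pair matches.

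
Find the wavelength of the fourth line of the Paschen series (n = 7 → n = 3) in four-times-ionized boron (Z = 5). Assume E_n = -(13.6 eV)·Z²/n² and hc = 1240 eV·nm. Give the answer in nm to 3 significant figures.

The Paschen series terminates on n_f = 3; the fourth line has n_i = 3+4 = 7.
ΔE = 340.0 × (1/3² − 1/7²) = 30.84 eV.
λ = 1240 / 30.84 = 40.2 nm.

40.2 nm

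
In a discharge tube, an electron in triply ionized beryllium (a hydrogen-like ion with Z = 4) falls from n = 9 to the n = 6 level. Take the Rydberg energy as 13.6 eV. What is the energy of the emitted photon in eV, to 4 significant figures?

The Bohr energies scale as Z², so for Z = 4: E_n = −217.6/n² eV.
E_9 = −217.6/81 = −2.686 eV and E_6 = −217.6/36 = −6.044 eV.
The photon energy is |E_9 − E_6| = 3.358 eV.

3.358 eV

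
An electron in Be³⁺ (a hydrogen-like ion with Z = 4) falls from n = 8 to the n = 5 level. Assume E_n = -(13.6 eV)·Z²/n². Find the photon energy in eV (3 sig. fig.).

The Bohr energies scale as Z², so for Z = 4: E_n = −217.6/n² eV.
E_8 = −217.6/64 = −3.400 eV and E_5 = −217.6/25 = −8.704 eV.
The photon energy is |E_8 − E_5| = 5.30 eV.

5.30 eV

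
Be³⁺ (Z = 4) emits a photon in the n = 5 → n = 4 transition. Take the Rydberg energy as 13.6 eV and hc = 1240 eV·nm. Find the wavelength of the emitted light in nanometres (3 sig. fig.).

253 nm

For Z = 4 the level energies scale as Z², so the effective Rydberg energy is 13.6 × 16 = 217.6 eV.
ΔE = 217.6 × (1/4² − 1/5²) = 217.6 × 0.02250 = 4.896 eV.
λ = hc/ΔE = 1240 / 4.896 = 253 nm.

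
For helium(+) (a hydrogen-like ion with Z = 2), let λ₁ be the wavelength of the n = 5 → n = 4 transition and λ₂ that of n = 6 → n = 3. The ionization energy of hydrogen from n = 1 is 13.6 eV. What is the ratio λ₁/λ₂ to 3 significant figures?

λ ∝ 1/ΔE ∝ 1/(1/n_f² − 1/n_i²), and the Z² and hc factors cancel in the ratio.
λ₁/λ₂ = (1/3² − 1/6²)/(1/4² − 1/5²) = 0.08333/0.02250 = 3.70.

3.70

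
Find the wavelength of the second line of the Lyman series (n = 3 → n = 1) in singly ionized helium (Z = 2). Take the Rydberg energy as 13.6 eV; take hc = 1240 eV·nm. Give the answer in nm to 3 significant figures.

25.6 nm

The Lyman series terminates on n_f = 1; the second line has n_i = 1+2 = 3.
ΔE = 54.40 × (1/1² − 1/3²) = 48.36 eV.
λ = 1240 / 48.36 = 25.6 nm.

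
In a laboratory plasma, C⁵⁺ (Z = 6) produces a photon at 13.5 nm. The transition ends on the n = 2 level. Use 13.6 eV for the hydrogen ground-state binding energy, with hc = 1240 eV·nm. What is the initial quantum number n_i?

n_i = 4

The photon energy is ΔE = hc/λ = 1240 / 13.5 = 91.85 eV.
With Z = 6, ΔE = 489.6 × (1/n_f² − 1/n_i²), so 1/n_f² − 1/n_i² = 0.1876.
With n_f = 2: 1/n_i² = 1/4 − 0.1876 = 0.06239, so n_i ≈ 4.00.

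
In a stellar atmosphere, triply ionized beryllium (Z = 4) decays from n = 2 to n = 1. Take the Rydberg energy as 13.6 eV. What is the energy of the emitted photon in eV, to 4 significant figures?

The Bohr energies scale as Z², so for Z = 4: E_n = −217.6/n² eV.
E_2 = −217.6/4 = −54.40 eV and E_1 = −217.6/1 = −217.6 eV.
The photon energy is |E_2 − E_1| = 163.2 eV.

163.2 eV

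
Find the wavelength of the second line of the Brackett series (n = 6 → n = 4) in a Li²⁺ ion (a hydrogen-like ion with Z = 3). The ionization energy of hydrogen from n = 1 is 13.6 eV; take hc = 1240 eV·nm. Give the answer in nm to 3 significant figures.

292 nm

The Brackett series terminates on n_f = 4; the second line has n_i = 4+2 = 6.
ΔE = 122.4 × (1/4² − 1/6²) = 4.250 eV.
λ = 1240 / 4.250 = 292 nm.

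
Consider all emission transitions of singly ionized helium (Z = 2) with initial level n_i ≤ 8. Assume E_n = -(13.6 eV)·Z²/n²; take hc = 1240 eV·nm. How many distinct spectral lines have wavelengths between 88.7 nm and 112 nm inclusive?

Enumerate all n_i → n_f pairs with 1 ≤ n_f < n_i ≤ 8 and compute λ = 1240 / [13.6·4·(1/n_f² − 1/n_i²)].
Lines falling in [88.7, 112] nm: 8→2 (97.25 nm), 7→2 (99.28 nm), 6→2 (102.6 nm), 5→2 (108.5 nm).

4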